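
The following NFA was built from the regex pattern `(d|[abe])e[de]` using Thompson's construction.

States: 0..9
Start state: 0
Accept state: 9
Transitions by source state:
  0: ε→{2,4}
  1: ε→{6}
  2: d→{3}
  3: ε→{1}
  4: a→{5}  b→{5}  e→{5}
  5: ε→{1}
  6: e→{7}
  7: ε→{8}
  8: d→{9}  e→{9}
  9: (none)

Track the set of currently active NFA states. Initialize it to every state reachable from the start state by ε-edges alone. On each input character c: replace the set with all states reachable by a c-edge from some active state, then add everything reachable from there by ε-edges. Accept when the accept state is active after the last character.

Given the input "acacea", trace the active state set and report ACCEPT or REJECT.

Answer: REJECT

Trace:
start: ε-closure({0}) = {0,2,4}
'a' @ 1: {1,5,6}
'c' @ 2: {}  — no active states
rest 'acea' ignored (set empty)
final: {}; accept 9 not in set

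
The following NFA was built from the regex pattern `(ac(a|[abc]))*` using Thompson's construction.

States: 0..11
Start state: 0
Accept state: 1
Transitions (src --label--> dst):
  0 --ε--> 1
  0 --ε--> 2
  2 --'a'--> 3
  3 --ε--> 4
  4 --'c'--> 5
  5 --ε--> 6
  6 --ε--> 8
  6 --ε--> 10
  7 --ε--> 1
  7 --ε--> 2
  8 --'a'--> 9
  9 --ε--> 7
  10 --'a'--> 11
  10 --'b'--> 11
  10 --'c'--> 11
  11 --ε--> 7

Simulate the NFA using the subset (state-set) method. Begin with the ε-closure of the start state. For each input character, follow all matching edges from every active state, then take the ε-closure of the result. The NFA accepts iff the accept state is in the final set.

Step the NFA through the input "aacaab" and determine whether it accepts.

S₀ = ε-closure({0}) = {0,1,2}
'a' @ 1: {3,4}
'a' @ 2: {}  — no active states
rest 'caab' ignored (set empty)
final: {}; accept 1 not in set

Answer: REJECT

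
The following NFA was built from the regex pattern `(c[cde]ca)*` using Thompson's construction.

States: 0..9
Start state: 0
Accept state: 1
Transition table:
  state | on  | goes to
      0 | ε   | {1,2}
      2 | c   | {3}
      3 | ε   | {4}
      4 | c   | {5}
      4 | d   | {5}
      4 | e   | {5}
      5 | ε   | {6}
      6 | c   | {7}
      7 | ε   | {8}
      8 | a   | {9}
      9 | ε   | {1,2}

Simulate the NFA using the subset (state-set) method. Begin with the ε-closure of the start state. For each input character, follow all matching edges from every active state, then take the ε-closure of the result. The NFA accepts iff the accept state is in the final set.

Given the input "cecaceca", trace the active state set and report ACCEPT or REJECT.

S₀ = ε-closure({0}) = {0,1,2}
'c' @ 1: {3,4}
'e' @ 2: {5,6}
'c' @ 3: {7,8}
'a' @ 4: {1,2,9}  ✓accept
'c' @ 5: {3,4}
'e' @ 6: {5,6}
'c' @ 7: {7,8}
'a' @ 8: {1,2,9}  ✓accept
end set {1,2,9} — state 1 in

Answer: ACCEPT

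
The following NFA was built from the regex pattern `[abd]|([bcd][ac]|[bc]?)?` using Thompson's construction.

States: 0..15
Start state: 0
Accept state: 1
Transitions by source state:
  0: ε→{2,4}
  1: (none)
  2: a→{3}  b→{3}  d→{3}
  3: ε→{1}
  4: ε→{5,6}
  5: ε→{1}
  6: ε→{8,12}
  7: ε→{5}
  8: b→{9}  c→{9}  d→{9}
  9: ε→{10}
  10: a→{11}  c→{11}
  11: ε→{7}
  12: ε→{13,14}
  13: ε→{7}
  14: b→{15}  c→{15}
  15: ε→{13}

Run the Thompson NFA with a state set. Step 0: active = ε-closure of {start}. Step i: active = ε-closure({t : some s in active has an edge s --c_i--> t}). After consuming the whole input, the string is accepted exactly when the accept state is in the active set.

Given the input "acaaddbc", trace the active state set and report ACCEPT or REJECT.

Answer: REJECT

Steps:
S₀ = ε-closure({0}) = {0,1,2,4,5,6,7,8,12,13,14}
'a' @ 1: {1,3}  ✓accept
'c' @ 2: {}  — dead — no transitions
rest 'aaddbc' ignored (set empty)
after full input: {}  (accept=1 not in)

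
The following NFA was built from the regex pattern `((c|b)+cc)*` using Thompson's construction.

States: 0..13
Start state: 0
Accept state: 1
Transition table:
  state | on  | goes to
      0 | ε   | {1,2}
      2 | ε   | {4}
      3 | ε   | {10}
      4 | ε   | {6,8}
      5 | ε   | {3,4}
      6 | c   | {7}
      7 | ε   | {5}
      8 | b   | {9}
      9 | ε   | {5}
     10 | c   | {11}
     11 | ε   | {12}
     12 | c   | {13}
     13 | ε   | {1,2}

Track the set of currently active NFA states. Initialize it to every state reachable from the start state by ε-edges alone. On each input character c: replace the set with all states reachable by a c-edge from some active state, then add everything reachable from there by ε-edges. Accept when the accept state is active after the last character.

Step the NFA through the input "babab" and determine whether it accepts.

initial (ε-close {0}): {0,1,2,4,6,8}
'b' @ 1: {3,4,5,6,8,9,10}
'a' @ 2: {}  — dead — no transitions
rest 'bab' ignored (set empty)
after full input: {}  (accept=1 not in)

Answer: REJECT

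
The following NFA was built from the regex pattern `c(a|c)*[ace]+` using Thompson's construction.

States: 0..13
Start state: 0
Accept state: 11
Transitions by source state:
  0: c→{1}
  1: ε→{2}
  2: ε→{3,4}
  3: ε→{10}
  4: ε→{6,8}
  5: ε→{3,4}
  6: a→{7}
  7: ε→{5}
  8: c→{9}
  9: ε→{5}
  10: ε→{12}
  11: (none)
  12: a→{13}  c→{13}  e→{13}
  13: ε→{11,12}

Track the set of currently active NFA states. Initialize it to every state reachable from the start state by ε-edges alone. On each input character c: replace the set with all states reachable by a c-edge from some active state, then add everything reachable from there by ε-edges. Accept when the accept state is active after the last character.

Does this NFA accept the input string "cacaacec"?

S₀ = ε-closure({0}) = {0}
'c' @ 1: {1,2,3,4,6,8,10,12}
'a' @ 2: {3,4,5,6,7,8,10,11,12,13}  [accepting]
'c' @ 3: {3,4,5,6,8,9,10,11,12,13}  [accepting]
'a' @ 4: {3,4,5,6,7,8,10,11,12,13}  [accepting]
'a' @ 5: {3,4,5,6,7,8,10,11,12,13}  [accepting]
'c' @ 6: {3,4,5,6,8,9,10,11,12,13}  [accepting]
'e' @ 7: {11,12,13}  [accepting]
'c' @ 8: {11,12,13}  [accepting]
final: {11,12,13}; accept 11 in set

Answer: ACCEPT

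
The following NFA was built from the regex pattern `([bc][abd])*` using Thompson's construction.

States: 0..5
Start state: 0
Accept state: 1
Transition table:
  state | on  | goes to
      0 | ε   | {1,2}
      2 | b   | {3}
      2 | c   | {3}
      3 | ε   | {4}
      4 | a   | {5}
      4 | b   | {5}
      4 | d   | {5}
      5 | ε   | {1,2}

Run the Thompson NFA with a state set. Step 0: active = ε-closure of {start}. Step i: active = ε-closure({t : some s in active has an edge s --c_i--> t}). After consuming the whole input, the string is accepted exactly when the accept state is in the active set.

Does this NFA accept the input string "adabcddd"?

S₀ = ε-closure({0}) = {0,1,2}
'a' @ 1: {}  — no active states
rest 'dabcddd' ignored (set empty)
final: {}; accept 1 not in set

Answer: REJECT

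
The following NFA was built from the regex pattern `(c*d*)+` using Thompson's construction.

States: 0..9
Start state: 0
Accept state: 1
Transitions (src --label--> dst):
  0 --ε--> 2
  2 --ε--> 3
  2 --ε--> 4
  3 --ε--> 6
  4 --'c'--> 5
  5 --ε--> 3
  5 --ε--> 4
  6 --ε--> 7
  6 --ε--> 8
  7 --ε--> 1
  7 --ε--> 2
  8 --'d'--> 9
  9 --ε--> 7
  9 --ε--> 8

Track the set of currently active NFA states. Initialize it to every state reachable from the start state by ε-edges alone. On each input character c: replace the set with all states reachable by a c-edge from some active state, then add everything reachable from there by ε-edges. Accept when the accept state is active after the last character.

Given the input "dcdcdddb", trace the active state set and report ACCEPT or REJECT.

start: ε-closure({0}) = {0,1,2,3,4,6,7,8}
'd' @ 1: {1,2,3,4,6,7,8,9}  [accepting]
'c' @ 2: {1,2,3,4,5,6,7,8}  [accepting]
'd' @ 3: {1,2,3,4,6,7,8,9}  [accepting]
'c' @ 4: {1,2,3,4,5,6,7,8}  [accepting]
'd' @ 5: {1,2,3,4,6,7,8,9}  [accepting]
'd' @ 6: {1,2,3,4,6,7,8,9}  [accepting]
'd' @ 7: {1,2,3,4,6,7,8,9}  [accepting]
'b' @ 8: {}  — dead — no transitions
after full input: {}  (accept=1 not in)

Answer: REJECT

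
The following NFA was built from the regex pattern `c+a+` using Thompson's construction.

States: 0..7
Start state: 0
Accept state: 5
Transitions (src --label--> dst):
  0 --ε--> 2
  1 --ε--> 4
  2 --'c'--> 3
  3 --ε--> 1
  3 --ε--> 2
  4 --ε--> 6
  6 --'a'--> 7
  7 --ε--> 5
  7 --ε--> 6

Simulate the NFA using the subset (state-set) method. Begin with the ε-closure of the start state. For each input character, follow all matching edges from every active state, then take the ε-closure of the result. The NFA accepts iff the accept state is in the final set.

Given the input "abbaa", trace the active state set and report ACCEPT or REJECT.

Answer: REJECT

Trace:
start: ε-closure({0}) = {0,2}
'a' @ 1: {}  — state set empty
rest 'bbaa' ignored (set empty)
end set {} — state 5 not in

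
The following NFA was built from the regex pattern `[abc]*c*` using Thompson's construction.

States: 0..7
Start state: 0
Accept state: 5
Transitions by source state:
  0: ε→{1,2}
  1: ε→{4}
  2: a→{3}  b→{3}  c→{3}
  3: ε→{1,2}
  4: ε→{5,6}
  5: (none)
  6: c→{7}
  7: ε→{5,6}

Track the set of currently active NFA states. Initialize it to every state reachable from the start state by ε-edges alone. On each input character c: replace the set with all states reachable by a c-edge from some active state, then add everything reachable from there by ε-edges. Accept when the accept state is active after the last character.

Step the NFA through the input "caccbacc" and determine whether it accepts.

initial (ε-close {0}): {0,1,2,4,5,6}
'c' @ 1: {1,2,3,4,5,6,7}  ✓accept
'a' @ 2: {1,2,3,4,5,6}  ✓accept
'c' @ 3: {1,2,3,4,5,6,7}  ✓accept
'c' @ 4: {1,2,3,4,5,6,7}  ✓accept
'b' @ 5: {1,2,3,4,5,6}  ✓accept
'a' @ 6: {1,2,3,4,5,6}  ✓accept
'c' @ 7: {1,2,3,4,5,6,7}  ✓accept
'c' @ 8: {1,2,3,4,5,6,7}  ✓accept
after full input: {1,2,3,4,5,6,7}  (accept=5 in)

Answer: ACCEPT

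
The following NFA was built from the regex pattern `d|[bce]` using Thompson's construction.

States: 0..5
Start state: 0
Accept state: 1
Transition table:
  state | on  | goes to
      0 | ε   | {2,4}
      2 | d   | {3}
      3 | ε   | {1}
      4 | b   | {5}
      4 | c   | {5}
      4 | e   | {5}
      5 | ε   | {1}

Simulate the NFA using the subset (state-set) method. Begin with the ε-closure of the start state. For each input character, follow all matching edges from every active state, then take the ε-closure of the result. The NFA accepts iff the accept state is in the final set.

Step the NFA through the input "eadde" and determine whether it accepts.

S₀ = ε-closure({0}) = {0,2,4}
'e' @ 1: {1,5}  ✓accept
'a' @ 2: {}  — state set empty
rest 'dde' ignored (set empty)
final: {}; accept 1 not in set

Answer: REJECT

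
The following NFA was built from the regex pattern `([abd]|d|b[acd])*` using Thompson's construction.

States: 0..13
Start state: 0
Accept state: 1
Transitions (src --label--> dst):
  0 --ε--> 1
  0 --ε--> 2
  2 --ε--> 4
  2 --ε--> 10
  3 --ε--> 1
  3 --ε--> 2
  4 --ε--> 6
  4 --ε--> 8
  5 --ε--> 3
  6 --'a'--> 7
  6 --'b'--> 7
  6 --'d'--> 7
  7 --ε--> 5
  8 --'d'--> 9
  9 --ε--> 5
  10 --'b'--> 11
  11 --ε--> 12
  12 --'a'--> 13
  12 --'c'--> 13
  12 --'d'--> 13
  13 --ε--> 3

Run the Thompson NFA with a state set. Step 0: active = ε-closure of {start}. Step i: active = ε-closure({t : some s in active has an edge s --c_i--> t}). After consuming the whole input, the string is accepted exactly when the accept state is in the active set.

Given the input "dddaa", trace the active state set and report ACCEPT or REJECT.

Answer: ACCEPT

Trace:
start: ε-closure({0}) = {0,1,2,4,6,8,10}
'd' @ 1: {1,2,3,4,5,6,7,8,9,10}  (accept∈set)
'd' @ 2: {1,2,3,4,5,6,7,8,9,10}  (accept∈set)
'd' @ 3: {1,2,3,4,5,6,7,8,9,10}  (accept∈set)
'a' @ 4: {1,2,3,4,5,6,7,8,10}  (accept∈set)
'a' @ 5: {1,2,3,4,5,6,7,8,10}  (accept∈set)
end set {1,2,3,4,5,6,7,8,10} — state 1 in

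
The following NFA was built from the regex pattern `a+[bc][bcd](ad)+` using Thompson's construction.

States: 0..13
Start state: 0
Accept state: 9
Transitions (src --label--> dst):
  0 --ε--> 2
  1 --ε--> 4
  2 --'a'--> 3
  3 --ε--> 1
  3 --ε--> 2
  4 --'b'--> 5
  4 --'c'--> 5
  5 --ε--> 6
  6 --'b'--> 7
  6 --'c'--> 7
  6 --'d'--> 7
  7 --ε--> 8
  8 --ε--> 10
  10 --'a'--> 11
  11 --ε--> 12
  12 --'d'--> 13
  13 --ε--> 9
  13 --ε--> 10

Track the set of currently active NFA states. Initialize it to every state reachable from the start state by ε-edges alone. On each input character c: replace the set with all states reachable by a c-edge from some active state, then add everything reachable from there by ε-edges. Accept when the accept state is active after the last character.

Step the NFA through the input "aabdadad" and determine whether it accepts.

Answer: ACCEPT

Steps:
start: ε-closure({0}) = {0,2}
'a' @ 1: {1,2,3,4}
'a' @ 2: {1,2,3,4}
'b' @ 3: {5,6}
'd' @ 4: {7,8,10}
'a' @ 5: {11,12}
'd' @ 6: {9,10,13}  ✓accept
'a' @ 7: {11,12}
'd' @ 8: {9,10,13}  ✓accept
after full input: {9,10,13}  (accept=9 in)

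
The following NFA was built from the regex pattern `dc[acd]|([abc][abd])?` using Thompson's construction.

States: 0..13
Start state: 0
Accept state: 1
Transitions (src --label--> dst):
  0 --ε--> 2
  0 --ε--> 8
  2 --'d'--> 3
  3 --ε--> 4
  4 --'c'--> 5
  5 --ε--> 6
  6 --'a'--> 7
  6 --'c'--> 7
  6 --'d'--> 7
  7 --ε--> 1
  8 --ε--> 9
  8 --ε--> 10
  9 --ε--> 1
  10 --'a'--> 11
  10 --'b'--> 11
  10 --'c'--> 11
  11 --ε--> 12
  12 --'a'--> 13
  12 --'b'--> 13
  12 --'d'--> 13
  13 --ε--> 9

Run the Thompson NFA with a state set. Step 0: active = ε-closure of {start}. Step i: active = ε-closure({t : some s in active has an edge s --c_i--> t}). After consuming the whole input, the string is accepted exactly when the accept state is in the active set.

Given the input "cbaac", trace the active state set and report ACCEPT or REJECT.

Answer: REJECT

Trace:
start: ε-closure({0}) = {0,1,2,8,9,10}
'c' @ 1: {11,12}
'b' @ 2: {1,9,13}  [accepting]
'a' @ 3: {}  — dead — no transitions
rest 'ac' ignored (set empty)
final: {}; accept 1 not in set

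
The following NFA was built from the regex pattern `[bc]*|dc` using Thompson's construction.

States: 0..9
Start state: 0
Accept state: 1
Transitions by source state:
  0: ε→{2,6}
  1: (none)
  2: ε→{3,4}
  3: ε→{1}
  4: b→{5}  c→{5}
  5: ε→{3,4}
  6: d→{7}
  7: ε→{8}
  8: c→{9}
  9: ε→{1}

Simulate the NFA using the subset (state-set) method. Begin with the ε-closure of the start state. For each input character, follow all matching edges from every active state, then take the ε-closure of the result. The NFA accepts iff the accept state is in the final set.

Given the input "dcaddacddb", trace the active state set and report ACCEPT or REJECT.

start: ε-closure({0}) = {0,1,2,3,4,6}
'd' @ 1: {7,8}
'c' @ 2: {1,9}  [accepting]
'a' @ 3: {}  — dead — no transitions
rest 'ddacddb' ignored (set empty)
after full input: {}  (accept=1 not in)

Answer: REJECT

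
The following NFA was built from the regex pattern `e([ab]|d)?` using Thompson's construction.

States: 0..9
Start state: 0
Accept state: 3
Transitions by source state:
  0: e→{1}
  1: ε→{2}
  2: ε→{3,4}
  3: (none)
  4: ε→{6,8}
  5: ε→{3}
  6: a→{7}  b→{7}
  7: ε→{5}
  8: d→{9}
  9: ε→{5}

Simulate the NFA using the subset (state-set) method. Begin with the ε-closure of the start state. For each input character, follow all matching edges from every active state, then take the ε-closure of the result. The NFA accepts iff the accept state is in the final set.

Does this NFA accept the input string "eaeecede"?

Answer: REJECT

Steps:
initial (ε-close {0}): {0}
'e' @ 1: {1,2,3,4,6,8}  (accept∈set)
'a' @ 2: {3,5,7}  (accept∈set)
'e' @ 3: {}  — state set empty
rest 'ecede' ignored (set empty)
final: {}; accept 3 not in set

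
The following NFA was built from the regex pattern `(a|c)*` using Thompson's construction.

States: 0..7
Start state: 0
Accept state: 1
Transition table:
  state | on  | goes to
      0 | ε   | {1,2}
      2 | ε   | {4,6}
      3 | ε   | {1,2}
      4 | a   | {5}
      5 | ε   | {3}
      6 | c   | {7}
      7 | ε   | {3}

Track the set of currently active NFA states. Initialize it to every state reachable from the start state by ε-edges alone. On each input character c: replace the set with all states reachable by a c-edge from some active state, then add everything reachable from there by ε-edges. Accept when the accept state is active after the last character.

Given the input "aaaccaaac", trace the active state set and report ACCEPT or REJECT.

initial (ε-close {0}): {0,1,2,4,6}
'a' @ 1: {1,2,3,4,5,6}  ✓accept
'a' @ 2: {1,2,3,4,5,6}  ✓accept
'a' @ 3: {1,2,3,4,5,6}  ✓accept
'c' @ 4: {1,2,3,4,6,7}  ✓accept
'c' @ 5: {1,2,3,4,6,7}  ✓accept
'a' @ 6: {1,2,3,4,5,6}  ✓accept
'a' @ 7: {1,2,3,4,5,6}  ✓accept
'a' @ 8: {1,2,3,4,5,6}  ✓accept
'c' @ 9: {1,2,3,4,6,7}  ✓accept
end set {1,2,3,4,6,7} — state 1 in

Answer: ACCEPT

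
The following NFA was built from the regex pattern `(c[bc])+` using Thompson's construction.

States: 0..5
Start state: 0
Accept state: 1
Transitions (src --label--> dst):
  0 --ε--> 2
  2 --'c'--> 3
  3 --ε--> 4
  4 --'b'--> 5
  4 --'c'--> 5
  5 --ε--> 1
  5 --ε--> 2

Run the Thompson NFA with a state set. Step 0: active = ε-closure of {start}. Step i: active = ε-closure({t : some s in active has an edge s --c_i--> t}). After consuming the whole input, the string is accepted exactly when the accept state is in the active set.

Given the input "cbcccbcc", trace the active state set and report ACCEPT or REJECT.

S₀ = ε-closure({0}) = {0,2}
'c' @ 1: {3,4}
'b' @ 2: {1,2,5}  (accept∈set)
'c' @ 3: {3,4}
'c' @ 4: {1,2,5}  (accept∈set)
'c' @ 5: {3,4}
'b' @ 6: {1,2,5}  (accept∈set)
'c' @ 7: {3,4}
'c' @ 8: {1,2,5}  (accept∈set)
after full input: {1,2,5}  (accept=1 in)

Answer: ACCEPT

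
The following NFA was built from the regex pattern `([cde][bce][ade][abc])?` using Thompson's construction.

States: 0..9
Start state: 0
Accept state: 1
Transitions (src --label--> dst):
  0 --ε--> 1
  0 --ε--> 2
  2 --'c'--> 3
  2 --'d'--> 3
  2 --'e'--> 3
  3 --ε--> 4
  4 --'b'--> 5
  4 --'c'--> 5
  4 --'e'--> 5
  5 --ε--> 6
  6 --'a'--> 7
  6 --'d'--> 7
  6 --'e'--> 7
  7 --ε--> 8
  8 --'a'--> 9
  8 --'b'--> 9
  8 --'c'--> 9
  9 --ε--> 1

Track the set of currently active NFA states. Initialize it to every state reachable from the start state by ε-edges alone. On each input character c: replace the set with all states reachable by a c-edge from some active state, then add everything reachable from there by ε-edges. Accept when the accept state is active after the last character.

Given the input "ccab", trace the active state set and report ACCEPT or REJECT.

Answer: ACCEPT

Steps:
S₀ = ε-closure({0}) = {0,1,2}
'c' @ 1: {3,4}
'c' @ 2: {5,6}
'a' @ 3: {7,8}
'b' @ 4: {1,9}  (accept∈set)
after full input: {1,9}  (accept=1 in)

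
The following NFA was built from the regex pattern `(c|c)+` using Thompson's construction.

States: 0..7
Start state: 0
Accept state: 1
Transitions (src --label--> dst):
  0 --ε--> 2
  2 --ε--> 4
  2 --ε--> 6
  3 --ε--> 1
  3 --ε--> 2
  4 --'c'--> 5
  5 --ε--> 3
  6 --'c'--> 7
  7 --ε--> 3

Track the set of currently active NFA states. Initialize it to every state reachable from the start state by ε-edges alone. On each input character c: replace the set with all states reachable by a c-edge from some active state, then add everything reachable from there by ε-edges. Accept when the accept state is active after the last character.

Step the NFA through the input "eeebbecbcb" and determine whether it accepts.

Answer: REJECT

Steps:
S₀ = ε-closure({0}) = {0,2,4,6}
'e' @ 1: {}  — dead — no transitions
rest 'eebbecbcb' ignored (set empty)
after full input: {}  (accept=1 not in)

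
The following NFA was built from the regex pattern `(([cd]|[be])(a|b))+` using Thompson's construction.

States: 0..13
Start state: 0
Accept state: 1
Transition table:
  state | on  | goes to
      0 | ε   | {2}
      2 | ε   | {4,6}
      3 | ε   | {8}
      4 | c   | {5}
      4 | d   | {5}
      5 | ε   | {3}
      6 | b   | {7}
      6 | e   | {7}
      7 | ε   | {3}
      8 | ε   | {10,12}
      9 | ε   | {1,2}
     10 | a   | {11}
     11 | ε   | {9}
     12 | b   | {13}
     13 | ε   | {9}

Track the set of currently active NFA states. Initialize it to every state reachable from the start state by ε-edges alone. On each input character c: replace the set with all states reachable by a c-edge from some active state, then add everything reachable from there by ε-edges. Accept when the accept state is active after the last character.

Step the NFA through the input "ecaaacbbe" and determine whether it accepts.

Answer: REJECT

Steps:
S₀ = ε-closure({0}) = {0,2,4,6}
'e' @ 1: {3,7,8,10,12}
'c' @ 2: {}  — no active states
rest 'aaacbbe' ignored (set empty)
final: {}; accept 1 not in set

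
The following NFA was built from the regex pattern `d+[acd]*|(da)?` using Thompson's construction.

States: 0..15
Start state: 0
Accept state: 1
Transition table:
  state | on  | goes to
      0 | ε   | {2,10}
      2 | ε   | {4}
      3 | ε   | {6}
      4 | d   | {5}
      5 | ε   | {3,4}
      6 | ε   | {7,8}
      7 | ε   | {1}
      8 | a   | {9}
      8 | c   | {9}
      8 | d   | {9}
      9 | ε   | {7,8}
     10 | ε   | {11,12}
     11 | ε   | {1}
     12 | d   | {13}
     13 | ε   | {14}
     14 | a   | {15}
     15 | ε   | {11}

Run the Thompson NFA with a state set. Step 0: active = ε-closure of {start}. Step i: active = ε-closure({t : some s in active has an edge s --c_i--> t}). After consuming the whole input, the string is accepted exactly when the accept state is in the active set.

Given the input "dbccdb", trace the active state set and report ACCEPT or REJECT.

start: ε-closure({0}) = {0,1,2,4,10,11,12}
'd' @ 1: {1,3,4,5,6,7,8,13,14}  ✓accept
'b' @ 2: {}  — dead — no transitions
rest 'ccdb' ignored (set empty)
end set {} — state 1 not in

Answer: REJECT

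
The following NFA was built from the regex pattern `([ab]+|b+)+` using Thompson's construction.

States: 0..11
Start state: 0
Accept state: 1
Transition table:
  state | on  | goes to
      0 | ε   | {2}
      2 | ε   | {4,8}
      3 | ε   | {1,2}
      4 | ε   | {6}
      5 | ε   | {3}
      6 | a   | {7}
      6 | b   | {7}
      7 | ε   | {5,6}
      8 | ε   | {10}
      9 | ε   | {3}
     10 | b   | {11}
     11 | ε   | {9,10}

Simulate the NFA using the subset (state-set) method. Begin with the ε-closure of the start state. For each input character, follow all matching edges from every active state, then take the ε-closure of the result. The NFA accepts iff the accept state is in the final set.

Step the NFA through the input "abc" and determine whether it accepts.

Answer: REJECT

Steps:
initial (ε-close {0}): {0,2,4,6,8,10}
'a' @ 1: {1,2,3,4,5,6,7,8,10}  [accepting]
'b' @ 2: {1,2,3,4,5,6,7,8,9,10,11}  [accepting]
'c' @ 3: {}  — state set empty
final: {}; accept 1 not in set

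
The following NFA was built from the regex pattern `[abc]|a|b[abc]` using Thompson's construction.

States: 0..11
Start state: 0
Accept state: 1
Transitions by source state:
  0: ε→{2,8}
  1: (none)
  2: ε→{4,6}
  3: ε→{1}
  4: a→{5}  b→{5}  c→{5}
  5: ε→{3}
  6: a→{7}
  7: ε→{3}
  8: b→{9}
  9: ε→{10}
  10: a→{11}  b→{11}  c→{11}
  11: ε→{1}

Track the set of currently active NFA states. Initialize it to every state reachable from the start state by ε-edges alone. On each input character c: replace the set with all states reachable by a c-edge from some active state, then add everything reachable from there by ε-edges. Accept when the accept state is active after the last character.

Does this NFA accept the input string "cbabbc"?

Answer: REJECT

Trace:
initial (ε-close {0}): {0,2,4,6,8}
'c' @ 1: {1,3,5}  (accept∈set)
'b' @ 2: {}  — no active states
rest 'abbc' ignored (set empty)
final: {}; accept 1 not in set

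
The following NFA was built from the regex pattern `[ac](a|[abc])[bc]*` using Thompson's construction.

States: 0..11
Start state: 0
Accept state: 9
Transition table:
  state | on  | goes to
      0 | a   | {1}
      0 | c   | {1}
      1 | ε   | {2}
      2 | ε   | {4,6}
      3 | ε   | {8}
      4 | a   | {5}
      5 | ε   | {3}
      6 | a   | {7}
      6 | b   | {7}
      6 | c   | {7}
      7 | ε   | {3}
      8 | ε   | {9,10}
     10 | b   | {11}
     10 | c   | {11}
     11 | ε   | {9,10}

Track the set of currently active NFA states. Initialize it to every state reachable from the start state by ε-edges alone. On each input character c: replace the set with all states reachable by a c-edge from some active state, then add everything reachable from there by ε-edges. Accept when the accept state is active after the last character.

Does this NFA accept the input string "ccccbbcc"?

Answer: ACCEPT

Derivation:
initial (ε-close {0}): {0}
'c' @ 1: {1,2,4,6}
'c' @ 2: {3,7,8,9,10}  ✓accept
'c' @ 3: {9,10,11}  ✓accept
'c' @ 4: {9,10,11}  ✓accept
'b' @ 5: {9,10,11}  ✓accept
'b' @ 6: {9,10,11}  ✓accept
'c' @ 7: {9,10,11}  ✓accept
'c' @ 8: {9,10,11}  ✓accept
final: {9,10,11}; accept 9 in set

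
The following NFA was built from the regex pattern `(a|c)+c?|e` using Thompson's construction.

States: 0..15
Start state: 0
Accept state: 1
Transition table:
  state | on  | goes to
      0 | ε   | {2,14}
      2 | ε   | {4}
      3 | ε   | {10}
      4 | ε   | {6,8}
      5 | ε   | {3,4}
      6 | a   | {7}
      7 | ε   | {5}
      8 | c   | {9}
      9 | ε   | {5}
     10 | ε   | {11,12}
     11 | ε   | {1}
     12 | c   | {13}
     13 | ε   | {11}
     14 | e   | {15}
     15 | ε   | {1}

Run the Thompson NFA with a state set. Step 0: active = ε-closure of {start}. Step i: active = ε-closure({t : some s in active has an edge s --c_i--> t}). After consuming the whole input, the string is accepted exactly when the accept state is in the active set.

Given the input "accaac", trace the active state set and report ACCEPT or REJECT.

start: ε-closure({0}) = {0,2,4,6,8,14}
'a' @ 1: {1,3,4,5,6,7,8,10,11,12}  ✓accept
'c' @ 2: {1,3,4,5,6,8,9,10,11,12,13}  ✓accept
'c' @ 3: {1,3,4,5,6,8,9,10,11,12,13}  ✓accept
'a' @ 4: {1,3,4,5,6,7,8,10,11,12}  ✓accept
'a' @ 5: {1,3,4,5,6,7,8,10,11,12}  ✓accept
'c' @ 6: {1,3,4,5,6,8,9,10,11,12,13}  ✓accept
final: {1,3,4,5,6,8,9,10,11,12,13}; accept 1 in set

Answer: ACCEPT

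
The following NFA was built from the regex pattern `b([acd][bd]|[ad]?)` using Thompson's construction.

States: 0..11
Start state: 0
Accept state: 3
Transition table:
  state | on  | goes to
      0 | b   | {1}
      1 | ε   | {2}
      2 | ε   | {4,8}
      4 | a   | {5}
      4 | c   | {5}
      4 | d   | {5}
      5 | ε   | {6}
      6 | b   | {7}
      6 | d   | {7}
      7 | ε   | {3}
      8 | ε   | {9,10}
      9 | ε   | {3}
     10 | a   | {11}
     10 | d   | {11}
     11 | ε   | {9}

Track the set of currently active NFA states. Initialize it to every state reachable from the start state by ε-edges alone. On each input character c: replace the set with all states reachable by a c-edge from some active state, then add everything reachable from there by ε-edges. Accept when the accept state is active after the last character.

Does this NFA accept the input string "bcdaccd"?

S₀ = ε-closure({0}) = {0}
'b' @ 1: {1,2,3,4,8,9,10}  (accept∈set)
'c' @ 2: {5,6}
'd' @ 3: {3,7}  (accept∈set)
'a' @ 4: {}  — no active states
rest 'ccd' ignored (set empty)
after full input: {}  (accept=3 not in)

Answer: REJECT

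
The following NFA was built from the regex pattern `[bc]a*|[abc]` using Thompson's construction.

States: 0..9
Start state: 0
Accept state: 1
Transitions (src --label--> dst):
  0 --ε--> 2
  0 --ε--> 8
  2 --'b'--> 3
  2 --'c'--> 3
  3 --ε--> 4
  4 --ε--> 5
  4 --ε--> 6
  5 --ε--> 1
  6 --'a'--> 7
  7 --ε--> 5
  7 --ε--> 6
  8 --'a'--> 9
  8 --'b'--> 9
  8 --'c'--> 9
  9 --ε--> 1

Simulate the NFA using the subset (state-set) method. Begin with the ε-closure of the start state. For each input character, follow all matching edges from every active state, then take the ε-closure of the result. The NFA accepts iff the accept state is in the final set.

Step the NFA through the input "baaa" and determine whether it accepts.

Answer: ACCEPT

Trace:
start: ε-closure({0}) = {0,2,8}
'b' @ 1: {1,3,4,5,6,9}  ✓accept
'a' @ 2: {1,5,6,7}  ✓accept
'a' @ 3: {1,5,6,7}  ✓accept
'a' @ 4: {1,5,6,7}  ✓accept
final: {1,5,6,7}; accept 1 in set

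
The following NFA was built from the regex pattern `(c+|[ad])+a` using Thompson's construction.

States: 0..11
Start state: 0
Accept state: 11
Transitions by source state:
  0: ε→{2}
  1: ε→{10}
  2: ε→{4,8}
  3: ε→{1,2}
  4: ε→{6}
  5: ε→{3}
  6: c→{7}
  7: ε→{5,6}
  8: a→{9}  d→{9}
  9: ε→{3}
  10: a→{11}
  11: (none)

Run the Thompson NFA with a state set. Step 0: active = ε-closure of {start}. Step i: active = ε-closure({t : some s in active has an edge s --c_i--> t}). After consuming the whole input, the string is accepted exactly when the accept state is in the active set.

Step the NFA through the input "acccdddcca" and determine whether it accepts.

Answer: ACCEPT

Trace:
S₀ = ε-closure({0}) = {0,2,4,6,8}
'a' @ 1: {1,2,3,4,6,8,9,10}
'c' @ 2: {1,2,3,4,5,6,7,8,10}
'c' @ 3: {1,2,3,4,5,6,7,8,10}
'c' @ 4: {1,2,3,4,5,6,7,8,10}
'd' @ 5: {1,2,3,4,6,8,9,10}
'd' @ 6: {1,2,3,4,6,8,9,10}
'd' @ 7: {1,2,3,4,6,8,9,10}
'c' @ 8: {1,2,3,4,5,6,7,8,10}
'c' @ 9: {1,2,3,4,5,6,7,8,10}
'a' @ 10: {1,2,3,4,6,8,9,10,11}  ✓accept
final: {1,2,3,4,6,8,9,10,11}; accept 11 in set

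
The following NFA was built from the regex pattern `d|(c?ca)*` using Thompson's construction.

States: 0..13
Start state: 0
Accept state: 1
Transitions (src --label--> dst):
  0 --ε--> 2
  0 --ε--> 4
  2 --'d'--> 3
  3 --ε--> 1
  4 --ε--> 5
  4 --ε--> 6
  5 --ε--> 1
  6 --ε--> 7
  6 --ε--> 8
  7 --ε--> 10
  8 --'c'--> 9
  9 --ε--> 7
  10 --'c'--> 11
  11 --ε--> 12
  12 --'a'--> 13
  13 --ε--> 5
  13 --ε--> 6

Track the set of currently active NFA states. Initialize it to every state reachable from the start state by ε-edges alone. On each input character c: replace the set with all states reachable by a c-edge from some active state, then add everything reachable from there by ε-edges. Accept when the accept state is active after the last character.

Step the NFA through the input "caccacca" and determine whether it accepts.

Answer: ACCEPT

Steps:
initial (ε-close {0}): {0,1,2,4,5,6,7,8,10}
'c' @ 1: {7,9,10,11,12}
'a' @ 2: {1,5,6,7,8,10,13}  ✓accept
'c' @ 3: {7,9,10,11,12}
'c' @ 4: {11,12}
'a' @ 5: {1,5,6,7,8,10,13}  ✓accept
'c' @ 6: {7,9,10,11,12}
'c' @ 7: {11,12}
'a' @ 8: {1,5,6,7,8,10,13}  ✓accept
final: {1,5,6,7,8,10,13}; accept 1 in set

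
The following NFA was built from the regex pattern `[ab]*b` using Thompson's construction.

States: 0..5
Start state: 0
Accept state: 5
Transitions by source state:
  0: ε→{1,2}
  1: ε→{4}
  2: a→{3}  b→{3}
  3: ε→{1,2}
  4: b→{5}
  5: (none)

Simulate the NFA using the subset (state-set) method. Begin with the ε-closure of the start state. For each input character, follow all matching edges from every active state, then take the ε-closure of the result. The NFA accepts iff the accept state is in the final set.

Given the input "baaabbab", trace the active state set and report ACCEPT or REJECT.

Answer: ACCEPT

Steps:
start: ε-closure({0}) = {0,1,2,4}
'b' @ 1: {1,2,3,4,5}  ✓accept
'a' @ 2: {1,2,3,4}
'a' @ 3: {1,2,3,4}
'a' @ 4: {1,2,3,4}
'b' @ 5: {1,2,3,4,5}  ✓accept
'b' @ 6: {1,2,3,4,5}  ✓accept
'a' @ 7: {1,2,3,4}
'b' @ 8: {1,2,3,4,5}  ✓accept
end set {1,2,3,4,5} — state 5 in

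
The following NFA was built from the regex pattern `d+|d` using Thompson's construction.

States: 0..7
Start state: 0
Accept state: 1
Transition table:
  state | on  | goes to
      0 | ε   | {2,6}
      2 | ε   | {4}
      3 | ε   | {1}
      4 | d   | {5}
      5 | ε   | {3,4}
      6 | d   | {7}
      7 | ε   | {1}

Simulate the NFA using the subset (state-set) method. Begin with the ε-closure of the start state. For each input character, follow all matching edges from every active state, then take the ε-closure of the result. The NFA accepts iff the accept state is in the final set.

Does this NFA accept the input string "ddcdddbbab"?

start: ε-closure({0}) = {0,2,4,6}
'd' @ 1: {1,3,4,5,7}  ✓accept
'd' @ 2: {1,3,4,5}  ✓accept
'c' @ 3: {}  — no active states
rest 'dddbbab' ignored (set empty)
final: {}; accept 1 not in set

Answer: REJECT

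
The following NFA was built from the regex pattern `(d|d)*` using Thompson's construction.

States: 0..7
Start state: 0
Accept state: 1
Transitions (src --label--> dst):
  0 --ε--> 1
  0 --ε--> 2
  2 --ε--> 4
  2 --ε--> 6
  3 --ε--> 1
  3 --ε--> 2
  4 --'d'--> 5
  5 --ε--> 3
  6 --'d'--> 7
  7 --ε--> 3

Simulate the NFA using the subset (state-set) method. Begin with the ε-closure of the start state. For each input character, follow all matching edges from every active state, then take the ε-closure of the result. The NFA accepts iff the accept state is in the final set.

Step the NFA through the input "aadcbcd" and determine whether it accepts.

initial (ε-close {0}): {0,1,2,4,6}
'a' @ 1: {}  — state set empty
rest 'adcbcd' ignored (set empty)
end set {} — state 1 not in

Answer: REJECT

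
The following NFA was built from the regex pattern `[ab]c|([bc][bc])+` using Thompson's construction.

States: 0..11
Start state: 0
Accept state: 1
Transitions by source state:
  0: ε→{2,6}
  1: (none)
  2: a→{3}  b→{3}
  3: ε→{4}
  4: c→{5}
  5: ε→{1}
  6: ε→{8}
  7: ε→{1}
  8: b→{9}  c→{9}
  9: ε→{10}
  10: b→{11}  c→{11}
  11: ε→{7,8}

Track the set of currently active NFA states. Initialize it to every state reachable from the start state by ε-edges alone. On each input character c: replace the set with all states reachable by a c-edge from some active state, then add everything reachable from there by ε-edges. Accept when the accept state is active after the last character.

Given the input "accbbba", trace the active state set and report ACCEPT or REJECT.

S₀ = ε-closure({0}) = {0,2,6,8}
'a' @ 1: {3,4}
'c' @ 2: {1,5}  (accept∈set)
'c' @ 3: {}  — dead — no transitions
rest 'bbba' ignored (set empty)
after full input: {}  (accept=1 not in)

Answer: REJECT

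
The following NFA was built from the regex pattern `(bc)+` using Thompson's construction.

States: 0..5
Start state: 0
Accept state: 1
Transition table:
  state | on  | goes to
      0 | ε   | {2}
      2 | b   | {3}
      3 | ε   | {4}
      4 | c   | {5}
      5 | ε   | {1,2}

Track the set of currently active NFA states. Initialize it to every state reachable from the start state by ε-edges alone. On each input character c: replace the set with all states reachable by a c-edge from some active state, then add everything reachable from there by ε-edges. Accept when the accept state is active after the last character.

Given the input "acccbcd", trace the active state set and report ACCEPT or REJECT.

start: ε-closure({0}) = {0,2}
'a' @ 1: {}  — state set empty
rest 'cccbcd' ignored (set empty)
end set {} — state 1 not in

Answer: REJECT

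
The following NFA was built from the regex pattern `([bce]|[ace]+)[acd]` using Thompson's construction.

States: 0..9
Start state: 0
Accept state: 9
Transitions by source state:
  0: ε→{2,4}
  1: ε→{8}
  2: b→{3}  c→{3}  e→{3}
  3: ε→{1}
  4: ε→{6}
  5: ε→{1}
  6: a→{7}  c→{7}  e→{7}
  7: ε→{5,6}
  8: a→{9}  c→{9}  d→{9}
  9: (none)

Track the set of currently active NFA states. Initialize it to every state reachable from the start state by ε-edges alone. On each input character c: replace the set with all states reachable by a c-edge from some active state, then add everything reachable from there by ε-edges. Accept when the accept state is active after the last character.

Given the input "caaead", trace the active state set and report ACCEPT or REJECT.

Answer: ACCEPT

Steps:
S₀ = ε-closure({0}) = {0,2,4,6}
'c' @ 1: {1,3,5,6,7,8}
'a' @ 2: {1,5,6,7,8,9}  ✓accept
'a' @ 3: {1,5,6,7,8,9}  ✓accept
'e' @ 4: {1,5,6,7,8}
'a' @ 5: {1,5,6,7,8,9}  ✓accept
'd' @ 6: {9}  ✓accept
after full input: {9}  (accept=9 in)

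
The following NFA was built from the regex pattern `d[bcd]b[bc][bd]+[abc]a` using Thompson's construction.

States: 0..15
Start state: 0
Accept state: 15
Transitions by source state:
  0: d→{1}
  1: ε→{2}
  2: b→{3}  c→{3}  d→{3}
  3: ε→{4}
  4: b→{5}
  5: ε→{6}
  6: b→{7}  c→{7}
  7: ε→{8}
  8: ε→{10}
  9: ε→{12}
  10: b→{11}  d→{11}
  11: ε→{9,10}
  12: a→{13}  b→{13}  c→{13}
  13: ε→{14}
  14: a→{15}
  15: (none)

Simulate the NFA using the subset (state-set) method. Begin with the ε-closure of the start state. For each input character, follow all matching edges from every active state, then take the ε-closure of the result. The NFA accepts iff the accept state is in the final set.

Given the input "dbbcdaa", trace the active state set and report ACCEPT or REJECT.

initial (ε-close {0}): {0}
'd' @ 1: {1,2}
'b' @ 2: {3,4}
'b' @ 3: {5,6}
'c' @ 4: {7,8,10}
'd' @ 5: {9,10,11,12}
'a' @ 6: {13,14}
'a' @ 7: {15}  [accepting]
after full input: {15}  (accept=15 in)

Answer: ACCEPT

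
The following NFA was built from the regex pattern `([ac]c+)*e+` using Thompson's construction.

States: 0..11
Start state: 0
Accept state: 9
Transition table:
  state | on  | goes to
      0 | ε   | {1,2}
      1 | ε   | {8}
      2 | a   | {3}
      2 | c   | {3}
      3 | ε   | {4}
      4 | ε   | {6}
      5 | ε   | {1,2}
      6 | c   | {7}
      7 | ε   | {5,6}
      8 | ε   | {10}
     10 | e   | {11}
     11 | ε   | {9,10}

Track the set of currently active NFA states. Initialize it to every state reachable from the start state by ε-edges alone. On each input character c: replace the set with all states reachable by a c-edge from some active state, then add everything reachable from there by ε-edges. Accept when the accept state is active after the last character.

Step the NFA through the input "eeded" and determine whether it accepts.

Answer: REJECT

Derivation:
initial (ε-close {0}): {0,1,2,8,10}
'e' @ 1: {9,10,11}  ✓accept
'e' @ 2: {9,10,11}  ✓accept
'd' @ 3: {}  — no active states
rest 'ed' ignored (set empty)
after full input: {}  (accept=9 not in)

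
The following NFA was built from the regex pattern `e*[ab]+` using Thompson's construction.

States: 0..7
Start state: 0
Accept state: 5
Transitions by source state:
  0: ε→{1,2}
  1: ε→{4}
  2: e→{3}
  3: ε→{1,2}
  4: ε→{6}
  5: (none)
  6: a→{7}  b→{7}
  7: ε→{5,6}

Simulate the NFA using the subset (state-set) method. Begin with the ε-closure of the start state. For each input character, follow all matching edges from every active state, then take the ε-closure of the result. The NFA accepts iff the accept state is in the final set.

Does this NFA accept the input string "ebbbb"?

Answer: ACCEPT

Trace:
start: ε-closure({0}) = {0,1,2,4,6}
'e' @ 1: {1,2,3,4,6}
'b' @ 2: {5,6,7}  (accept∈set)
'b' @ 3: {5,6,7}  (accept∈set)
'b' @ 4: {5,6,7}  (accept∈set)
'b' @ 5: {5,6,7}  (accept∈set)
after full input: {5,6,7}  (accept=5 in)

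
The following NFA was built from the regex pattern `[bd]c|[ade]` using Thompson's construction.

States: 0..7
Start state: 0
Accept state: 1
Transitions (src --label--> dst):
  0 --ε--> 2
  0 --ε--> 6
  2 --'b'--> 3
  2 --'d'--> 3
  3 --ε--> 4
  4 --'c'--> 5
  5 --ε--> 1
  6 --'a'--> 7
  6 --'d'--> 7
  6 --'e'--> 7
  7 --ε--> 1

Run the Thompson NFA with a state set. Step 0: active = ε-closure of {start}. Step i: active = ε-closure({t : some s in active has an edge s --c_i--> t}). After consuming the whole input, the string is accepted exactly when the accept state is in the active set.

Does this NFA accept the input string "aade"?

Answer: REJECT

Steps:
initial (ε-close {0}): {0,2,6}
'a' @ 1: {1,7}  [accepting]
'a' @ 2: {}  — state set empty
rest 'de' ignored (set empty)
after full input: {}  (accept=1 not in)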